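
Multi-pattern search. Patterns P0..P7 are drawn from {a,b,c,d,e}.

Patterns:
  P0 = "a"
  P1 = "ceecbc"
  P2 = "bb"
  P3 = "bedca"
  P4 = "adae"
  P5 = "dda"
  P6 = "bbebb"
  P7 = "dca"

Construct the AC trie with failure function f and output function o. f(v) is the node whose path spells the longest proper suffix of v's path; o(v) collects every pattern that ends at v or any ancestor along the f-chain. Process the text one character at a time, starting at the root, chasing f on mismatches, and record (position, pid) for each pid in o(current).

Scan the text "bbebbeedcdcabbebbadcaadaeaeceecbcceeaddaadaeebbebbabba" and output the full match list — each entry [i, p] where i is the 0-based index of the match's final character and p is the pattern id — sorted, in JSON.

Construct AC machine:
Trie (insert patterns):
  n0 'ε': a→1 b→8 c→2 d→17
  n1 'a': d→14  [P0 ends]
  n2 'c': e→3
  n3 'ce': e→4
  n4 'cee': c→5
  n5 'ceec': b→6
  n6 'ceecb': c→7
  n7 'ceecbc': ·  [P1 ends]
  n8 'b': b→9 e→10
  n9 'bb': e→20  [P2 ends]
  n10 'be': d→11
  n11 'bed': c→12
  n12 'bedc': a→13
  n13 'bedca': ·  [P3 ends]
  n14 'ad': a→15
  n15 'ada': e→16
  n16 'adae': ·  [P4 ends]
  n17 'd': c→23 d→18
  n18 'dd': a→19
  n19 'dda': ·  [P5 ends]
  n20 'bbe': b→21
  n21 'bbeb': b→22
  n22 'bbebb': ·  [P6 ends]
  n23 'dc': a→24
  n24 'dca': ·  [P7 ends]

BFS fail/out derivation:
  n1('a'): parent n0 fail=0; on 'a' 0 → fail=0;  out {0}∪∅={0}
  n2('c'): parent n0 fail=0; on 'c' 0 → fail=0;  out ∅∪∅=∅
  n8('b'): parent n0 fail=0; on 'b' 0 → fail=0;  out ∅∪∅=∅
  n17('d'): parent n0 fail=0; on 'd' 0 → fail=0;  out ∅∪∅=∅
  n3('ce'): parent n2 fail=0; on 'e' 0 → fail=0;  out ∅∪∅=∅
  n9('bb'): parent n8 fail=0; on 'b' 0 → fail=8;  out {2}∪∅={2}
  n10('be'): parent n8 fail=0; on 'e' 0 → fail=0;  out ∅∪∅=∅
  n14('ad'): parent n1 fail=0; on 'd' 0 → fail=17;  out ∅∪∅=∅
  n18('dd'): parent n17 fail=0; on 'd' 0 → fail=17;  out ∅∪∅=∅
  n23('dc'): parent n17 fail=0; on 'c' 0 → fail=2;  out ∅∪∅=∅
  n4('cee'): parent n3 fail=0; on 'e' 0 → fail=0;  out ∅∪∅=∅
  n11('bed'): parent n10 fail=0; on 'd' 0 → fail=17;  out ∅∪∅=∅
  n15('ada'): parent n14 fail=17; on 'a' 17→0 → fail=1;  out ∅∪{0}={0}
  n19('dda'): parent n18 fail=17; on 'a' 17→0 → fail=1;  out {5}∪{0}={0,5}
  n20('bbe'): parent n9 fail=8; on 'e' 8 → fail=10;  out ∅∪∅=∅
  n24('dca'): parent n23 fail=2; on 'a' 2→0 → fail=1;  out {7}∪{0}={0,7}
  n5('ceec'): parent n4 fail=0; on 'c' 0 → fail=2;  out ∅∪∅=∅
  n12('bedc'): parent n11 fail=17; on 'c' 17 → fail=23;  out ∅∪∅=∅
  n16('adae'): parent n15 fail=1; on 'e' 1→0 → fail=0;  out {4}∪∅={4}
  n21('bbeb'): parent n20 fail=10; on 'b' 10→0 → fail=8;  out ∅∪∅=∅
  n6('ceecb'): parent n5 fail=2; on 'b' 2→0 → fail=8;  out ∅∪∅=∅
  n13('bedca'): parent n12 fail=23; on 'a' 23 → fail=24;  out {3}∪{0,7}={0,3,7}
  n22('bbebb'): parent n21 fail=8; on 'b' 8 → fail=9;  out {6}∪{2}={2,6}
  n7('ceecbc'): parent n6 fail=8; on 'c' 8→0 → fail=2;  out {1}∪∅={1}

Run:
i=0 'b': node 0→8
i=1 'b': node 8→9  → match P2@[0:1]
i=2 'e': node 9→20
i=3 'b': node 20→21
i=4 'b': node 21→22  → match P2@[3:4],P6@[0:4]
i=5 'e': node 22→20 ·f
i=6 'e': node 20→0 ·f
i=7 'd': node 0→17
i=8 'c': node 17→23
i=9 'd': node 23→17 ·f
i=10 'c': node 17→23
i=11 'a': node 23→24  → match P0@[11:11],P7@[9:11]
i=12 'b': node 24→8 ·f
i=13 'b': node 8→9  → match P2@[12:13]
i=14 'e': node 9→20
i=15 'b': node 20→21
i=16 'b': node 21→22  → match P2@[15:16],P6@[12:16]
i=17 'a': node 22→1 ·f  → match P0@[17:17]
i=18 'd': node 1→14
i=19 'c': node 14→23 ·f
i=20 'a': node 23→24  → match P0@[20:20],P7@[18:20]
i=21 'a': node 24→1 ·f  → match P0@[21:21]
i=22 'd': node 1→14
i=23 'a': node 14→15  → match P0@[23:23]
i=24 'e': node 15→16  → match P4@[21:24]
i=25 'a': node 16→1 ·f  → match P0@[25:25]
i=26 'e': node 1→0 ·f
i=27 'c': node 0→2
i=28 'e': node 2→3
i=29 'e': node 3→4
i=30 'c': node 4→5
i=31 'b': node 5→6
i=32 'c': node 6→7  → match P1@[27:32]
i=33 'c': node 7→2 ·f
i=34 'e': node 2→3
i=35 'e': node 3→4
i=36 'a': node 4→1 ·f  → match P0@[36:36]
i=37 'd': node 1→14
i=38 'd': node 14→18 ·f
i=39 'a': node 18→19  → match P0@[39:39],P5@[37:39]
i=40 'a': node 19→1 ·f  → match P0@[40:40]
i=41 'd': node 1→14
i=42 'a': node 14→15  → match P0@[42:42]
i=43 'e': node 15→16  → match P4@[40:43]
i=44 'e': node 16→0 ·f
i=45 'b': node 0→8
i=46 'b': node 8→9  → match P2@[45:46]
i=47 'e': node 9→20
i=48 'b': node 20→21
i=49 'b': node 21→22  → match P2@[48:49],P6@[45:49]
i=50 'a': node 22→1 ·f  → match P0@[50:50]
i=51 'b': node 1→8 ·f
i=52 'b': node 8→9  → match P2@[51:52]
i=53 'a': node 9→1 ·f  → match P0@[53:53]

Result: [[1,2],[4,2],[4,6],[11,0],[11,7],[13,2],[16,2],[16,6],[17,0],[20,0],[20,7],[21,0],[23,0],[24,4],[25,0],[32,1],[36,0],[39,0],[39,5],[40,0],[42,0],[43,4],[46,2],[49,2],[49,6],[50,0],[52,2],[53,0]]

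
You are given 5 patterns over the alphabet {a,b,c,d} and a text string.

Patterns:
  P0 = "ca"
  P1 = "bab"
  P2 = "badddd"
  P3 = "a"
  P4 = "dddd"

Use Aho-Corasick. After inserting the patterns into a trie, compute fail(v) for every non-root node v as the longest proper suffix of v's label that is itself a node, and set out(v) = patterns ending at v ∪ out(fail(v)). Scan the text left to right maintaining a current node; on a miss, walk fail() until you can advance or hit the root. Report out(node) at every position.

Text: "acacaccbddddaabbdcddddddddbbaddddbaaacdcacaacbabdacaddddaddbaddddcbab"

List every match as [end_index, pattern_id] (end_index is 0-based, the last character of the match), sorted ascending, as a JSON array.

Build:
Trie (insert patterns):
  0='ε' goto a→10 b→3 c→1 d→11
  1='c' goto a→2
  2='ca' goto ·  ←P0
  3='b' goto a→4
  4='ba' goto b→5 d→6
  5='bab' goto ·  ←P1
  6='bad' goto d→7
  7='badd' goto d→8
  8='baddd' goto d→9
  9='badddd' goto ·  ←P2
  10='a' goto ·  ←P3
  11='d' goto d→12
  12='dd' goto d→13
  13='ddd' goto d→14
  14='dddd' goto ·  ←P4

Failure links (BFS by depth):
  n1('c'): parent n0 fail=0; on 'c' 0 → fail=0;  out ∅∪∅=∅
  n3('b'): parent n0 fail=0; on 'b' 0 → fail=0;  out ∅∪∅=∅
  n10('a'): parent n0 fail=0; on 'a' 0 → fail=0;  out {3}∪∅={3}
  n11('d'): parent n0 fail=0; on 'd' 0 → fail=0;  out ∅∪∅=∅
  n2('ca'): parent n1 fail=0; on 'a' 0 → fail=10;  out {0}∪{3}={0,3}
  n4('ba'): parent n3 fail=0; on 'a' 0 → fail=10;  out ∅∪{3}={3}
  n12('dd'): parent n11 fail=0; on 'd' 0 → fail=11;  out ∅∪∅=∅
  n5('bab'): parent n4 fail=10; on 'b' 10→0 → fail=3;  out {1}∪∅={1}
  n6('bad'): parent n4 fail=10; on 'd' 10→0 → fail=11;  out ∅∪∅=∅
  n13('ddd'): parent n12 fail=11; on 'd' 11 → fail=12;  out ∅∪∅=∅
  n7('badd'): parent n6 fail=11; on 'd' 11 → fail=12;  out ∅∪∅=∅
  n14('dddd'): parent n13 fail=12; on 'd' 12 → fail=13;  out {4}∪∅={4}
  n8('baddd'): parent n7 fail=12; on 'd' 12 → fail=13;  out ∅∪∅=∅
  n9('badddd'): parent n8 fail=13; on 'd' 13 → fail=14;  out {2}∪{4}={2,4}

Run:
i=0 'a': node 0→10  → match P3@[0:0]
i=1 'c': node 10→1 ·f
i=2 'a': node 1→2  → match P0@[1:2],P3@[2:2]
i=3 'c': node 2→1 ·f
i=4 'a': node 1→2  → match P0@[3:4],P3@[4:4]
i=5 'c': node 2→1 ·f
i=6 'c': node 1→1 ·f
i=7 'b': node 1→3 ·f
i=8 'd': node 3→11 ·f
i=9 'd': node 11→12
i=10 'd': node 12→13
i=11 'd': node 13→14  → match P4@[8:11]
i=12 'a': node 14→10 ·f  → match P3@[12:12]
i=13 'a': node 10→10 ·f  → match P3@[13:13]
i=14 'b': node 10→3 ·f
i=15 'b': node 3→3 ·f
i=16 'd': node 3→11 ·f
i=17 'c': node 11→1 ·f
i=18 'd': node 1→11 ·f
i=19 'd': node 11→12
i=20 'd': node 12→13
i=21 'd': node 13→14  → match P4@[18:21]
i=22 'd': node 14→14 ·f  → match P4@[19:22]
i=23 'd': node 14→14 ·f  → match P4@[20:23]
i=24 'd': node 14→14 ·f  → match P4@[21:24]
i=25 'd': node 14→14 ·f  → match P4@[22:25]
i=26 'b': node 14→3 ·f
i=27 'b': node 3→3 ·f
i=28 'a': node 3→4  → match P3@[28:28]
i=29 'd': node 4→6
i=30 'd': node 6→7
i=31 'd': node 7→8
i=32 'd': node 8→9  → match P2@[27:32],P4@[29:32]
i=33 'b': node 9→3 ·f
i=34 'a': node 3→4  → match P3@[34:34]
i=35 'a': node 4→10 ·f  → match P3@[35:35]
i=36 'a': node 10→10 ·f  → match P3@[36:36]
i=37 'c': node 10→1 ·f
i=38 'd': node 1→11 ·f
i=39 'c': node 11→1 ·f
i=40 'a': node 1→2  → match P0@[39:40],P3@[40:40]
i=41 'c': node 2→1 ·f
i=42 'a': node 1→2  → match P0@[41:42],P3@[42:42]
i=43 'a': node 2→10 ·f  → match P3@[43:43]
i=44 'c': node 10→1 ·f
i=45 'b': node 1→3 ·f
i=46 'a': node 3→4  → match P3@[46:46]
i=47 'b': node 4→5  → match P1@[45:47]
i=48 'd': node 5→11 ·f
i=49 'a': node 11→10 ·f  → match P3@[49:49]
i=50 'c': node 10→1 ·f
i=51 'a': node 1→2  → match P0@[50:51],P3@[51:51]
i=52 'd': node 2→11 ·f
i=53 'd': node 11→12
i=54 'd': node 12→13
i=55 'd': node 13→14  → match P4@[52:55]
i=56 'a': node 14→10 ·f  → match P3@[56:56]
i=57 'd': node 10→11 ·f
i=58 'd': node 11→12
i=59 'b': node 12→3 ·f
i=60 'a': node 3→4  → match P3@[60:60]
i=61 'd': node 4→6
i=62 'd': node 6→7
i=63 'd': node 7→8
i=64 'd': node 8→9  → match P2@[59:64],P4@[61:64]
i=65 'c': node 9→1 ·f
i=66 'b': node 1→3 ·f
i=67 'a': node 3→4  → match P3@[67:67]
i=68 'b': node 4→5  → match P1@[66:68]

Matches: [[0,3],[2,0],[2,3],[4,0],[4,3],[11,4],[12,3],[13,3],[21,4],[22,4],[23,4],[24,4],[25,4],[28,3],[32,2],[32,4],[34,3],[35,3],[36,3],[40,0],[40,3],[42,0],[42,3],[43,3],[46,3],[47,1],[49,3],[51,0],[51,3],[55,4],[56,3],[60,3],[64,2],[64,4],[67,3],[68,1]]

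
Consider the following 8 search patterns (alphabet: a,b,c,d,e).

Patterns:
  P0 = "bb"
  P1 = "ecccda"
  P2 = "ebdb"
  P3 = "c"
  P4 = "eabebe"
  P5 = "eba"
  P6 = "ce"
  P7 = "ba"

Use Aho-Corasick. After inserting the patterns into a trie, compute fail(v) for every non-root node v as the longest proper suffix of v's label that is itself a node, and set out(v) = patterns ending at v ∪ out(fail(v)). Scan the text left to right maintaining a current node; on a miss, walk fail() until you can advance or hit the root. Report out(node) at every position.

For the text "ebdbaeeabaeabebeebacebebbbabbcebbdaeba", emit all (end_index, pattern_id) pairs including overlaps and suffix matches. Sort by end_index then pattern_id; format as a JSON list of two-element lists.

Build:
Trie (insert patterns):
  n0 'ε': b→1 c→12 e→3
  n1 'b': a→20 b→2
  n2 'bb': ·  [P0 ends]
  n3 'e': a→13 b→9 c→4
  n4 'ec': c→5
  n5 'ecc': c→6
  n6 'eccc': d→7
  n7 'ecccd': a→8
  n8 'ecccda': ·  [P1 ends]
  n9 'eb': a→18 d→10
  n10 'ebd': b→11
  n11 'ebdb': ·  [P2 ends]
  n12 'c': e→19  [P3 ends]
  n13 'ea': b→14
  n14 'eab': e→15
  n15 'eabe': b→16
  n16 'eabeb': e→17
  n17 'eabebe': ·  [P4 ends]
  n18 'eba': ·  [P5 ends]
  n19 'ce': ·  [P6 ends]
  n20 'ba': ·  [P7 ends]

Failure links (BFS by depth):
  fail(1) 'b': from fail(0)=0 chase 'b': 0 ⇒ 0;  out=∅∪out(0)=∅
  fail(3) 'e': from fail(0)=0 chase 'e': 0 ⇒ 0;  out=∅∪out(0)=∅
  fail(12) 'c': from fail(0)=0 chase 'c': 0 ⇒ 0;  out={3}∪out(0)={3}
  fail(2) 'bb': from fail(1)=0 chase 'b': 0 ⇒ 1;  out={0}∪out(1)={0}
  fail(4) 'ec': from fail(3)=0 chase 'c': 0 ⇒ 12;  out=∅∪out(12)={3}
  fail(9) 'eb': from fail(3)=0 chase 'b': 0 ⇒ 1;  out=∅∪out(1)=∅
  fail(13) 'ea': from fail(3)=0 chase 'a': 0 ⇒ 0;  out=∅∪out(0)=∅
  fail(19) 'ce': from fail(12)=0 chase 'e': 0 ⇒ 3;  out={6}∪out(3)={6}
  fail(20) 'ba': from fail(1)=0 chase 'a': 0 ⇒ 0;  out={7}∪out(0)={7}
  fail(5) 'ecc': from fail(4)=12 chase 'c': 12→0 ⇒ 12;  out=∅∪out(12)={3}
  fail(10) 'ebd': from fail(9)=1 chase 'd': 1→0 ⇒ 0;  out=∅∪out(0)=∅
  fail(14) 'eab': from fail(13)=0 chase 'b': 0 ⇒ 1;  out=∅∪out(1)=∅
  fail(18) 'eba': from fail(9)=1 chase 'a': 1 ⇒ 20;  out={5}∪out(20)={5,7}
  fail(6) 'eccc': from fail(5)=12 chase 'c': 12→0 ⇒ 12;  out=∅∪out(12)={3}
  fail(11) 'ebdb': from fail(10)=0 chase 'b': 0 ⇒ 1;  out={2}∪out(1)={2}
  fail(15) 'eabe': from fail(14)=1 chase 'e': 1→0 ⇒ 3;  out=∅∪out(3)=∅
  fail(7) 'ecccd': from fail(6)=12 chase 'd': 12→0 ⇒ 0;  out=∅∪out(0)=∅
  fail(16) 'eabeb': from fail(15)=3 chase 'b': 3 ⇒ 9;  out=∅∪out(9)=∅
  fail(8) 'ecccda': from fail(7)=0 chase 'a': 0 ⇒ 0;  out={1}∪out(0)={1}
  fail(17) 'eabebe': from fail(16)=9 chase 'e': 9→1→0 ⇒ 3;  out={4}∪out(3)={4}

Text stream:
pos 0 'e': at 3
pos 1 'b': at 9
pos 2 'd': at 10
pos 3 'b': at 11  → match P2@[0:3]
pos 4 'a': at 20 ·f  → match P7@[3:4]
pos 5 'e': at 3 ·f
pos 6 'e': at 3 ·f
pos 7 'a': at 13
pos 8 'b': at 14
pos 9 'a': at 20 ·f  → match P7@[8:9]
pos 10 'e': at 3 ·f
pos 11 'a': at 13
pos 12 'b': at 14
pos 13 'e': at 15
pos 14 'b': at 16
pos 15 'e': at 17  → match P4@[10:15]
pos 16 'e': at 3 ·f
pos 17 'b': at 9
pos 18 'a': at 18  → match P5@[16:18],P7@[17:18]
pos 19 'c': at 12 ·f  → match P3@[19:19]
pos 20 'e': at 19  → match P6@[19:20]
pos 21 'b': at 9 ·f
pos 22 'e': at 3 ·f
pos 23 'b': at 9
pos 24 'b': at 2 ·f  → match P0@[23:24]
pos 25 'b': at 2 ·f  → match P0@[24:25]
pos 26 'a': at 20 ·f  → match P7@[25:26]
pos 27 'b': at 1 ·f
pos 28 'b': at 2  → match P0@[27:28]
pos 29 'c': at 12 ·f  → match P3@[29:29]
pos 30 'e': at 19  → match P6@[29:30]
pos 31 'b': at 9 ·f
pos 32 'b': at 2 ·f  → match P0@[31:32]
pos 33 'd': at 0 ·f
pos 34 'a': at 0
pos 35 'e': at 3
pos 36 'b': at 9
pos 37 'a': at 18  → match P5@[35:37],P7@[36:37]

Matches: [[3,2],[4,7],[9,7],[15,4],[18,5],[18,7],[19,3],[20,6],[24,0],[25,0],[26,7],[28,0],[29,3],[30,6],[32,0],[37,5],[37,7]]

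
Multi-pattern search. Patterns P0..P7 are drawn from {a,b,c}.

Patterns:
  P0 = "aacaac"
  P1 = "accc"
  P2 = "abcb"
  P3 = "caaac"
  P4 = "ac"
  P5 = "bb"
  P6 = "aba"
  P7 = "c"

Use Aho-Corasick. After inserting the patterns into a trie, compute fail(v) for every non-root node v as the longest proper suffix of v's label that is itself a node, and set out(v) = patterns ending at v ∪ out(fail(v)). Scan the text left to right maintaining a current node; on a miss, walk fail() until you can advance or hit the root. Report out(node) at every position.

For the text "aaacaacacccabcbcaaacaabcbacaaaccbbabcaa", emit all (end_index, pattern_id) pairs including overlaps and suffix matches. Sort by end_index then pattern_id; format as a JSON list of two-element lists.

Build:
Trie (insert patterns):
  n0 'ε': a→1 b→18 c→13
  n1 'a': a→2 b→10 c→7
  n2 'aa': c→3
  n3 'aac': a→4
  n4 'aaca': a→5
  n5 'aacaa': c→6
  n6 'aacaac': ·  [P0 ends]
  n7 'ac': c→8  [P4 ends]
  n8 'acc': c→9
  n9 'accc': ·  [P1 ends]
  n10 'ab': a→20 c→11
  n11 'abc': b→12
  n12 'abcb': ·  [P2 ends]
  n13 'c': a→14  [P7 ends]
  n14 'ca': a→15
  n15 'caa': a→16
  n16 'caaa': c→17
  n17 'caaac': ·  [P3 ends]
  n18 'b': b→19
  n19 'bb': ·  [P5 ends]
  n20 'aba': ·  [P6 ends]

Failure links (BFS by depth):
  fail(1) 'a': from fail(0)=0 chase 'a': 0 ⇒ 0;  out=∅∪out(0)=∅
  fail(13) 'c': from fail(0)=0 chase 'c': 0 ⇒ 0;  out={7}∪out(0)={7}
  fail(18) 'b': from fail(0)=0 chase 'b': 0 ⇒ 0;  out=∅∪out(0)=∅
  fail(2) 'aa': from fail(1)=0 chase 'a': 0 ⇒ 1;  out=∅∪out(1)=∅
  fail(7) 'ac': from fail(1)=0 chase 'c': 0 ⇒ 13;  out={4}∪out(13)={4,7}
  fail(10) 'ab': from fail(1)=0 chase 'b': 0 ⇒ 18;  out=∅∪out(18)=∅
  fail(14) 'ca': from fail(13)=0 chase 'a': 0 ⇒ 1;  out=∅∪out(1)=∅
  fail(19) 'bb': from fail(18)=0 chase 'b': 0 ⇒ 18;  out={5}∪out(18)={5}
  fail(3) 'aac': from fail(2)=1 chase 'c': 1 ⇒ 7;  out=∅∪out(7)={4,7}
  fail(8) 'acc': from fail(7)=13 chase 'c': 13→0 ⇒ 13;  out=∅∪out(13)={7}
  fail(11) 'abc': from fail(10)=18 chase 'c': 18→0 ⇒ 13;  out=∅∪out(13)={7}
  fail(15) 'caa': from fail(14)=1 chase 'a': 1 ⇒ 2;  out=∅∪out(2)=∅
  fail(20) 'aba': from fail(10)=18 chase 'a': 18→0 ⇒ 1;  out={6}∪out(1)={6}
  fail(4) 'aaca': from fail(3)=7 chase 'a': 7→13 ⇒ 14;  out=∅∪out(14)=∅
  fail(9) 'accc': from fail(8)=13 chase 'c': 13→0 ⇒ 13;  out={1}∪out(13)={1,7}
  fail(12) 'abcb': from fail(11)=13 chase 'b': 13→0 ⇒ 18;  out={2}∪out(18)={2}
  fail(16) 'caaa': from fail(15)=2 chase 'a': 2→1 ⇒ 2;  out=∅∪out(2)=∅
  fail(5) 'aacaa': from fail(4)=14 chase 'a': 14 ⇒ 15;  out=∅∪out(15)=∅
  fail(17) 'caaac': from fail(16)=2 chase 'c': 2 ⇒ 3;  out={3}∪out(3)={3,4,7}
  fail(6) 'aacaac': from fail(5)=15 chase 'c': 15→2 ⇒ 3;  out={0}∪out(3)={0,4,7}

Run:
[0] read 'a'  n0⇒n1
[1] read 'a'  n1⇒n2
[2] read 'a'  n2⇒n2 (fail-walked)
[3] read 'c'  n2⇒n3  emit P4@[2:3],P7@[3:3]
[4] read 'a'  n3⇒n4
[5] read 'a'  n4⇒n5
[6] read 'c'  n5⇒n6  emit P0@[1:6],P4@[5:6],P7@[6:6]
[7] read 'a'  n6⇒n4 (fail-walked)
[8] read 'c'  n4⇒n7 (fail-walked)  emit P4@[7:8],P7@[8:8]
[9] read 'c'  n7⇒n8  emit P7@[9:9]
[10] read 'c'  n8⇒n9  emit P1@[7:10],P7@[10:10]
[11] read 'a'  n9⇒n14 (fail-walked)
[12] read 'b'  n14⇒n10 (fail-walked)
[13] read 'c'  n10⇒n11  emit P7@[13:13]
[14] read 'b'  n11⇒n12  emit P2@[11:14]
[15] read 'c'  n12⇒n13 (fail-walked)  emit P7@[15:15]
[16] read 'a'  n13⇒n14
[17] read 'a'  n14⇒n15
[18] read 'a'  n15⇒n16
[19] read 'c'  n16⇒n17  emit P3@[15:19],P4@[18:19],P7@[19:19]
[20] read 'a'  n17⇒n4 (fail-walked)
[21] read 'a'  n4⇒n5
[22] read 'b'  n5⇒n10 (fail-walked)
[23] read 'c'  n10⇒n11  emit P7@[23:23]
[24] read 'b'  n11⇒n12  emit P2@[21:24]
[25] read 'a'  n12⇒n1 (fail-walked)
[26] read 'c'  n1⇒n7  emit P4@[25:26],P7@[26:26]
[27] read 'a'  n7⇒n14 (fail-walked)
[28] read 'a'  n14⇒n15
[29] read 'a'  n15⇒n16
[30] read 'c'  n16⇒n17  emit P3@[26:30],P4@[29:30],P7@[30:30]
[31] read 'c'  n17⇒n8 (fail-walked)  emit P7@[31:31]
[32] read 'b'  n8⇒n18 (fail-walked)
[33] read 'b'  n18⇒n19  emit P5@[32:33]
[34] read 'a'  n19⇒n1 (fail-walked)
[35] read 'b'  n1⇒n10
[36] read 'c'  n10⇒n11  emit P7@[36:36]
[37] read 'a'  n11⇒n14 (fail-walked)
[38] read 'a'  n14⇒n15

Result: [[3,4],[3,7],[6,0],[6,4],[6,7],[8,4],[8,7],[9,7],[10,1],[10,7],[13,7],[14,2],[15,7],[19,3],[19,4],[19,7],[23,7],[24,2],[26,4],[26,7],[30,3],[30,4],[30,7],[31,7],[33,5],[36,7]]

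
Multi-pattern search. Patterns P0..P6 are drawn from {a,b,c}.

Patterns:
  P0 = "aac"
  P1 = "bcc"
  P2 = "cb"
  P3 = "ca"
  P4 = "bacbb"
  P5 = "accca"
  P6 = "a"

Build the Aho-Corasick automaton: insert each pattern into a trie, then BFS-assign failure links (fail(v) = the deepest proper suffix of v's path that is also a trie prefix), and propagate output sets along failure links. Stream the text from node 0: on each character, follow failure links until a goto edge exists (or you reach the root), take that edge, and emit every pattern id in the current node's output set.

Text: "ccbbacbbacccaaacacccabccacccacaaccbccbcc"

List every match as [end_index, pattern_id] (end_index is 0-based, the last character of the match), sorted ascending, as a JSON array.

Build automaton:
Trie (insert patterns):
  n0 'ε': a→1 b→4 c→7
  n1 'a': a→2 c→14  ←P6
  n2 'aa': c→3
  n3 'aac': ·  ←P0
  n4 'b': a→10 c→5
  n5 'bc': c→6
  n6 'bcc': ·  ←P1
  n7 'c': a→9 b→8
  n8 'cb': ·  ←P2
  n9 'ca': ·  ←P3
  n10 'ba': c→11
  n11 'bac': b→12
  n12 'bacb': b→13
  n13 'bacbb': ·  ←P4
  n14 'ac': c→15
  n15 'acc': c→16
  n16 'accc': a→17
  n17 'accca': ·  ←P5

Failure links (BFS by depth):
  n1('a'): parent n0 fail=0; on 'a' 0 → fail=0;  out {6}∪∅={6}
  n4('b'): parent n0 fail=0; on 'b' 0 → fail=0;  out ∅∪∅=∅
  n7('c'): parent n0 fail=0; on 'c' 0 → fail=0;  out ∅∪∅=∅
  n2('aa'): parent n1 fail=0; on 'a' 0 → fail=1;  out ∅∪{6}={6}
  n5('bc'): parent n4 fail=0; on 'c' 0 → fail=7;  out ∅∪∅=∅
  n8('cb'): parent n7 fail=0; on 'b' 0 → fail=4;  out {2}∪∅={2}
  n9('ca'): parent n7 fail=0; on 'a' 0 → fail=1;  out {3}∪{6}={3,6}
  n10('ba'): parent n4 fail=0; on 'a' 0 → fail=1;  out ∅∪{6}={6}
  n14('ac'): parent n1 fail=0; on 'c' 0 → fail=7;  out ∅∪∅=∅
  n3('aac'): parent n2 fail=1; on 'c' 1 → fail=14;  out {0}∪∅={0}
  n6('bcc'): parent n5 fail=7; on 'c' 7→0 → fail=7;  out {1}∪∅={1}
  n11('bac'): parent n10 fail=1; on 'c' 1 → fail=14;  out ∅∪∅=∅
  n15('acc'): parent n14 fail=7; on 'c' 7→0 → fail=7;  out ∅∪∅=∅
  n12('bacb'): parent n11 fail=14; on 'b' 14→7 → fail=8;  out ∅∪{2}={2}
  n16('accc'): parent n15 fail=7; on 'c' 7→0 → fail=7;  out ∅∪∅=∅
  n13('bacbb'): parent n12 fail=8; on 'b' 8→4→0 → fail=4;  out {4}∪∅={4}
  n17('accca'): parent n16 fail=7; on 'a' 7 → fail=9;  out {5}∪{3,6}={3,5,6}

Text stream:
pos 0 'c': at 7
pos 1 'c': at 7 (via fail)
pos 2 'b': at 8  ** P2@[1:2]
pos 3 'b': at 4 (via fail)
pos 4 'a': at 10  ** P6@[4:4]
pos 5 'c': at 11
pos 6 'b': at 12  ** P2@[5:6]
pos 7 'b': at 13  ** P4@[3:7]
pos 8 'a': at 10 (via fail)  ** P6@[8:8]
pos 9 'c': at 11
pos 10 'c': at 15 (via fail)
pos 11 'c': at 16
pos 12 'a': at 17  ** P3@[11:12],P5@[8:12],P6@[12:12]
pos 13 'a': at 2 (via fail)  ** P6@[13:13]
pos 14 'a': at 2 (via fail)  ** P6@[14:14]
pos 15 'c': at 3  ** P0@[13:15]
pos 16 'a': at 9 (via fail)  ** P3@[15:16],P6@[16:16]
pos 17 'c': at 14 (via fail)
pos 18 'c': at 15
pos 19 'c': at 16
pos 20 'a': at 17  ** P3@[19:20],P5@[16:20],P6@[20:20]
pos 21 'b': at 4 (via fail)
pos 22 'c': at 5
pos 23 'c': at 6  ** P1@[21:23]
pos 24 'a': at 9 (via fail)  ** P3@[23:24],P6@[24:24]
pos 25 'c': at 14 (via fail)
pos 26 'c': at 15
pos 27 'c': at 16
pos 28 'a': at 17  ** P3@[27:28],P5@[24:28],P6@[28:28]
pos 29 'c': at 14 (via fail)
pos 30 'a': at 9 (via fail)  ** P3@[29:30],P6@[30:30]
pos 31 'a': at 2 (via fail)  ** P6@[31:31]
pos 32 'c': at 3  ** P0@[30:32]
pos 33 'c': at 15 (via fail)
pos 34 'b': at 8 (via fail)  ** P2@[33:34]
pos 35 'c': at 5 (via fail)
pos 36 'c': at 6  ** P1@[34:36]
pos 37 'b': at 8 (via fail)  ** P2@[36:37]
pos 38 'c': at 5 (via fail)
pos 39 'c': at 6  ** P1@[37:39]

All matches (sorted): [[2,2],[4,6],[6,2],[7,4],[8,6],[12,3],[12,5],[12,6],[13,6],[14,6],[15,0],[16,3],[16,6],[20,3],[20,5],[20,6],[23,1],[24,3],[24,6],[28,3],[28,5],[28,6],[30,3],[30,6],[31,6],[32,0],[34,2],[36,1],[37,2],[39,1]]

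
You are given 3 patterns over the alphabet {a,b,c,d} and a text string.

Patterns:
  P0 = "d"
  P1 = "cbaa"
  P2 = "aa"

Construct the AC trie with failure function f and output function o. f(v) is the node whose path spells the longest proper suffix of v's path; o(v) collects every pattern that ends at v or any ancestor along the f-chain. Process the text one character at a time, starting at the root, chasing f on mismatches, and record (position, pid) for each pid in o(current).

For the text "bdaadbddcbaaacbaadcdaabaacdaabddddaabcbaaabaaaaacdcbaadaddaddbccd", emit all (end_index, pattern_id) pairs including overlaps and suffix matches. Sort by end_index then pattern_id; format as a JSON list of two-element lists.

Build automaton:
Trie nodes:
  n0 'ε': a→6 c→2 d→1
  n1 'd': ·  [P0 ends]
  n2 'c': b→3
  n3 'cb': a→4
  n4 'cba': a→5
  n5 'cbaa': ·  [P1 ends]
  n6 'a': a→7
  n7 'aa': ·  [P2 ends]

BFS fail/out derivation:
  fail(1) 'd': from fail(0)=0 chase 'd': 0 ⇒ 0;  out={0}∪out(0)={0}
  fail(2) 'c': from fail(0)=0 chase 'c': 0 ⇒ 0;  out=∅∪out(0)=∅
  fail(6) 'a': from fail(0)=0 chase 'a': 0 ⇒ 0;  out=∅∪out(0)=∅
  fail(3) 'cb': from fail(2)=0 chase 'b': 0 ⇒ 0;  out=∅∪out(0)=∅
  fail(7) 'aa': from fail(6)=0 chase 'a': 0 ⇒ 6;  out={2}∪out(6)={2}
  fail(4) 'cba': from fail(3)=0 chase 'a': 0 ⇒ 6;  out=∅∪out(6)=∅
  fail(5) 'cbaa': from fail(4)=6 chase 'a': 6 ⇒ 7;  out={1}∪out(7)={1,2}

Text stream:
pos 0 'b': at 0
pos 1 'd': at 1  emit P0@[1:1]
pos 2 'a': at 6 ·f
pos 3 'a': at 7  emit P2@[2:3]
pos 4 'd': at 1 ·f  emit P0@[4:4]
pos 5 'b': at 0 ·f
pos 6 'd': at 1  emit P0@[6:6]
pos 7 'd': at 1 ·f  emit P0@[7:7]
pos 8 'c': at 2 ·f
pos 9 'b': at 3
pos 10 'a': at 4
pos 11 'a': at 5  emit P1@[8:11],P2@[10:11]
pos 12 'a': at 7 ·f  emit P2@[11:12]
pos 13 'c': at 2 ·f
pos 14 'b': at 3
pos 15 'a': at 4
pos 16 'a': at 5  emit P1@[13:16],P2@[15:16]
pos 17 'd': at 1 ·f  emit P0@[17:17]
pos 18 'c': at 2 ·f
pos 19 'd': at 1 ·f  emit P0@[19:19]
pos 20 'a': at 6 ·f
pos 21 'a': at 7  emit P2@[20:21]
pos 22 'b': at 0 ·f
pos 23 'a': at 6
pos 24 'a': at 7  emit P2@[23:24]
pos 25 'c': at 2 ·f
pos 26 'd': at 1 ·f  emit P0@[26:26]
pos 27 'a': at 6 ·f
pos 28 'a': at 7  emit P2@[27:28]
pos 29 'b': at 0 ·f
pos 30 'd': at 1  emit P0@[30:30]
pos 31 'd': at 1 ·f  emit P0@[31:31]
pos 32 'd': at 1 ·f  emit P0@[32:32]
pos 33 'd': at 1 ·f  emit P0@[33:33]
pos 34 'a': at 6 ·f
pos 35 'a': at 7  emit P2@[34:35]
pos 36 'b': at 0 ·f
pos 37 'c': at 2
pos 38 'b': at 3
pos 39 'a': at 4
pos 40 'a': at 5  emit P1@[37:40],P2@[39:40]
pos 41 'a': at 7 ·f  emit P2@[40:41]
pos 42 'b': at 0 ·f
pos 43 'a': at 6
pos 44 'a': at 7  emit P2@[43:44]
pos 45 'a': at 7 ·f  emit P2@[44:45]
pos 46 'a': at 7 ·f  emit P2@[45:46]
pos 47 'a': at 7 ·f  emit P2@[46:47]
pos 48 'c': at 2 ·f
pos 49 'd': at 1 ·f  emit P0@[49:49]
pos 50 'c': at 2 ·f
pos 51 'b': at 3
pos 52 'a': at 4
pos 53 'a': at 5  emit P1@[50:53],P2@[52:53]
pos 54 'd': at 1 ·f  emit P0@[54:54]
pos 55 'a': at 6 ·f
pos 56 'd': at 1 ·f  emit P0@[56:56]
pos 57 'd': at 1 ·f  emit P0@[57:57]
pos 58 'a': at 6 ·f
pos 59 'd': at 1 ·f  emit P0@[59:59]
pos 60 'd': at 1 ·f  emit P0@[60:60]
pos 61 'b': at 0 ·f
pos 62 'c': at 2
pos 63 'c': at 2 ·f
pos 64 'd': at 1 ·f  emit P0@[64:64]

All matches (sorted): [[1,0],[3,2],[4,0],[6,0],[7,0],[11,1],[11,2],[12,2],[16,1],[16,2],[17,0],[19,0],[21,2],[24,2],[26,0],[28,2],[30,0],[31,0],[32,0],[33,0],[35,2],[40,1],[40,2],[41,2],[44,2],[45,2],[46,2],[47,2],[49,0],[53,1],[53,2],[54,0],[56,0],[57,0],[59,0],[60,0],[64,0]]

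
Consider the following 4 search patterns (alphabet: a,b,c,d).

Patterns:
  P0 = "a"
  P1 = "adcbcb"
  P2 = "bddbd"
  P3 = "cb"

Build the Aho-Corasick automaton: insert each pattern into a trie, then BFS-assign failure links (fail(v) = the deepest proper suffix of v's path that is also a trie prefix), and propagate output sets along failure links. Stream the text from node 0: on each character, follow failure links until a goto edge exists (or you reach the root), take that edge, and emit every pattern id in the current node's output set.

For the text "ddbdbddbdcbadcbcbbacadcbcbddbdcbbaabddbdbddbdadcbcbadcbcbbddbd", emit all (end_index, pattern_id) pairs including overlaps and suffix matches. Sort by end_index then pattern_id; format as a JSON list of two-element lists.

Build automaton:
Trie (insert patterns):
  n0 'ε': a→1 b→7 c→12
  n1 'a': d→2  ←P0
  n2 'ad': c→3
  n3 'adc': b→4
  n4 'adcb': c→5
  n5 'adcbc': b→6
  n6 'adcbcb': ·  ←P1
  n7 'b': d→8
  n8 'bd': d→9
  n9 'bdd': b→10
  n10 'bddb': d→11
  n11 'bddbd': ·  ←P2
  n12 'c': b→13
  n13 'cb': ·  ←P3

Failure links (BFS by depth):
  fail(1) 'a': from fail(0)=0 chase 'a': 0 ⇒ 0;  out={0}∪out(0)={0}
  fail(7) 'b': from fail(0)=0 chase 'b': 0 ⇒ 0;  out=∅∪out(0)=∅
  fail(12) 'c': from fail(0)=0 chase 'c': 0 ⇒ 0;  out=∅∪out(0)=∅
  fail(2) 'ad': from fail(1)=0 chase 'd': 0 ⇒ 0;  out=∅∪out(0)=∅
  fail(8) 'bd': from fail(7)=0 chase 'd': 0 ⇒ 0;  out=∅∪out(0)=∅
  fail(13) 'cb': from fail(12)=0 chase 'b': 0 ⇒ 7;  out={3}∪out(7)={3}
  fail(3) 'adc': from fail(2)=0 chase 'c': 0 ⇒ 12;  out=∅∪out(12)=∅
  fail(9) 'bdd': from fail(8)=0 chase 'd': 0 ⇒ 0;  out=∅∪out(0)=∅
  fail(4) 'adcb': from fail(3)=12 chase 'b': 12 ⇒ 13;  out=∅∪out(13)={3}
  fail(10) 'bddb': from fail(9)=0 chase 'b': 0 ⇒ 7;  out=∅∪out(7)=∅
  fail(5) 'adcbc': from fail(4)=13 chase 'c': 13→7→0 ⇒ 12;  out=∅∪out(12)=∅
  fail(11) 'bddbd': from fail(10)=7 chase 'd': 7 ⇒ 8;  out={2}∪out(8)={2}
  fail(6) 'adcbcb': from fail(5)=12 chase 'b': 12 ⇒ 13;  out={1}∪out(13)={1,3}

Text stream:
pos 0 'd': at 0
pos 1 'd': at 0
pos 2 'b': at 7
pos 3 'd': at 8
pos 4 'b': at 7 (via fail)
pos 5 'd': at 8
pos 6 'd': at 9
pos 7 'b': at 10
pos 8 'd': at 11  ** P2@[4:8]
pos 9 'c': at 12 (via fail)
pos 10 'b': at 13  ** P3@[9:10]
pos 11 'a': at 1 (via fail)  ** P0@[11:11]
pos 12 'd': at 2
pos 13 'c': at 3
pos 14 'b': at 4  ** P3@[13:14]
pos 15 'c': at 5
pos 16 'b': at 6  ** P1@[11:16],P3@[15:16]
pos 17 'b': at 7 (via fail)
pos 18 'a': at 1 (via fail)  ** P0@[18:18]
pos 19 'c': at 12 (via fail)
pos 20 'a': at 1 (via fail)  ** P0@[20:20]
pos 21 'd': at 2
pos 22 'c': at 3
pos 23 'b': at 4  ** P3@[22:23]
pos 24 'c': at 5
pos 25 'b': at 6  ** P1@[20:25],P3@[24:25]
pos 26 'd': at 8 (via fail)
pos 27 'd': at 9
pos 28 'b': at 10
pos 29 'd': at 11  ** P2@[25:29]
pos 30 'c': at 12 (via fail)
pos 31 'b': at 13  ** P3@[30:31]
pos 32 'b': at 7 (via fail)
pos 33 'a': at 1 (via fail)  ** P0@[33:33]
pos 34 'a': at 1 (via fail)  ** P0@[34:34]
pos 35 'b': at 7 (via fail)
pos 36 'd': at 8
pos 37 'd': at 9
pos 38 'b': at 10
pos 39 'd': at 11  ** P2@[35:39]
pos 40 'b': at 7 (via fail)
pos 41 'd': at 8
pos 42 'd': at 9
pos 43 'b': at 10
pos 44 'd': at 11  ** P2@[40:44]
pos 45 'a': at 1 (via fail)  ** P0@[45:45]
pos 46 'd': at 2
pos 47 'c': at 3
pos 48 'b': at 4  ** P3@[47:48]
pos 49 'c': at 5
pos 50 'b': at 6  ** P1@[45:50],P3@[49:50]
pos 51 'a': at 1 (via fail)  ** P0@[51:51]
pos 52 'd': at 2
pos 53 'c': at 3
pos 54 'b': at 4  ** P3@[53:54]
pos 55 'c': at 5
pos 56 'b': at 6  ** P1@[51:56],P3@[55:56]
pos 57 'b': at 7 (via fail)
pos 58 'd': at 8
pos 59 'd': at 9
pos 60 'b': at 10
pos 61 'd': at 11  ** P2@[57:61]

Matches: [[8,2],[10,3],[11,0],[14,3],[16,1],[16,3],[18,0],[20,0],[23,3],[25,1],[25,3],[29,2],[31,3],[33,0],[34,0],[39,2],[44,2],[45,0],[48,3],[50,1],[50,3],[51,0],[54,3],[56,1],[56,3],[61,2]]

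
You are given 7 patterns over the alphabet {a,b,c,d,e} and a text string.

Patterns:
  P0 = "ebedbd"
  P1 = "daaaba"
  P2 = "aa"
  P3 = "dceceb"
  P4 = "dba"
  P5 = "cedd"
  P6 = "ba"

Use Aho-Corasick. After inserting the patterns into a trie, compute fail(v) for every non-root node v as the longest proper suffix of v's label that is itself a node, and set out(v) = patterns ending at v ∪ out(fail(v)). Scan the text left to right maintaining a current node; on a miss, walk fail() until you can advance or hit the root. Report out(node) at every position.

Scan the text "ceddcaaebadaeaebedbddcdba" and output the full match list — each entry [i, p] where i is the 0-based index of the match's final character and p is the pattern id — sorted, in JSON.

Build:
Trie nodes:
  0='ε' goto a→13 b→26 c→22 d→7 e→1
  1='e' goto b→2
  2='eb' goto e→3
  3='ebe' goto d→4
  4='ebed' goto b→5
  5='ebedb' goto d→6
  6='ebedbd' goto ·  ←P0
  7='d' goto a→8 b→20 c→15
  8='da' goto a→9
  9='daa' goto a→10
  10='daaa' goto b→11
  11='daaab' goto a→12
  12='daaaba' goto ·  ←P1
  13='a' goto a→14
  14='aa' goto ·  ←P2
  15='dc' goto e→16
  16='dce' goto c→17
  17='dcec' goto e→18
  18='dcece' goto b→19
  19='dceceb' goto ·  ←P3
  20='db' goto a→21
  21='dba' goto ·  ←P4
  22='c' goto e→23
  23='ce' goto d→24
  24='ced' goto d→25
  25='cedd' goto ·  ←P5
  26='b' goto a→27
  27='ba' goto ·  ←P6

BFS fail/out derivation:
  fail(1) 'e': from fail(0)=0 chase 'e': 0 ⇒ 0;  out=∅∪out(0)=∅
  fail(7) 'd': from fail(0)=0 chase 'd': 0 ⇒ 0;  out=∅∪out(0)=∅
  fail(13) 'a': from fail(0)=0 chase 'a': 0 ⇒ 0;  out=∅∪out(0)=∅
  fail(22) 'c': from fail(0)=0 chase 'c': 0 ⇒ 0;  out=∅∪out(0)=∅
  fail(26) 'b': from fail(0)=0 chase 'b': 0 ⇒ 0;  out=∅∪out(0)=∅
  fail(2) 'eb': from fail(1)=0 chase 'b': 0 ⇒ 26;  out=∅∪out(26)=∅
  fail(8) 'da': from fail(7)=0 chase 'a': 0 ⇒ 13;  out=∅∪out(13)=∅
  fail(14) 'aa': from fail(13)=0 chase 'a': 0 ⇒ 13;  out={2}∪out(13)={2}
  fail(15) 'dc': from fail(7)=0 chase 'c': 0 ⇒ 22;  out=∅∪out(22)=∅
  fail(20) 'db': from fail(7)=0 chase 'b': 0 ⇒ 26;  out=∅∪out(26)=∅
  fail(23) 'ce': from fail(22)=0 chase 'e': 0 ⇒ 1;  out=∅∪out(1)=∅
  fail(27) 'ba': from fail(26)=0 chase 'a': 0 ⇒ 13;  out={6}∪out(13)={6}
  fail(3) 'ebe': from fail(2)=26 chase 'e': 26→0 ⇒ 1;  out=∅∪out(1)=∅
  fail(9) 'daa': from fail(8)=13 chase 'a': 13 ⇒ 14;  out=∅∪out(14)={2}
  fail(16) 'dce': from fail(15)=22 chase 'e': 22 ⇒ 23;  out=∅∪out(23)=∅
  fail(21) 'dba': from fail(20)=26 chase 'a': 26 ⇒ 27;  out={4}∪out(27)={4,6}
  fail(24) 'ced': from fail(23)=1 chase 'd': 1→0 ⇒ 7;  out=∅∪out(7)=∅
  fail(4) 'ebed': from fail(3)=1 chase 'd': 1→0 ⇒ 7;  out=∅∪out(7)=∅
  fail(10) 'daaa': from fail(9)=14 chase 'a': 14→13 ⇒ 14;  out=∅∪out(14)={2}
  fail(17) 'dcec': from fail(16)=23 chase 'c': 23→1→0 ⇒ 22;  out=∅∪out(22)=∅
  fail(25) 'cedd': from fail(24)=7 chase 'd': 7→0 ⇒ 7;  out={5}∪out(7)={5}
  fail(5) 'ebedb': from fail(4)=7 chase 'b': 7 ⇒ 20;  out=∅∪out(20)=∅
  fail(11) 'daaab': from fail(10)=14 chase 'b': 14→13→0 ⇒ 26;  out=∅∪out(26)=∅
  fail(18) 'dcece': from fail(17)=22 chase 'e': 22 ⇒ 23;  out=∅∪out(23)=∅
  fail(6) 'ebedbd': from fail(5)=20 chase 'd': 20→26→0 ⇒ 7;  out={0}∪out(7)={0}
  fail(12) 'daaaba': from fail(11)=26 chase 'a': 26 ⇒ 27;  out={1}∪out(27)={1,6}
  fail(19) 'dceceb': from fail(18)=23 chase 'b': 23→1 ⇒ 2;  out={3}∪out(2)={3}

Text stream:
pos 0 'c': at 22
pos 1 'e': at 23
pos 2 'd': at 24
pos 3 'd': at 25  ** P5@[0:3]
pos 4 'c': at 15 ·f
pos 5 'a': at 13 ·f
pos 6 'a': at 14  ** P2@[5:6]
pos 7 'e': at 1 ·f
pos 8 'b': at 2
pos 9 'a': at 27 ·f  ** P6@[8:9]
pos 10 'd': at 7 ·f
pos 11 'a': at 8
pos 12 'e': at 1 ·f
pos 13 'a': at 13 ·f
pos 14 'e': at 1 ·f
pos 15 'b': at 2
pos 16 'e': at 3
pos 17 'd': at 4
pos 18 'b': at 5
pos 19 'd': at 6  ** P0@[14:19]
pos 20 'd': at 7 ·f
pos 21 'c': at 15
pos 22 'd': at 7 ·f
pos 23 'b': at 20
pos 24 'a': at 21  ** P4@[22:24],P6@[23:24]

Matches: [[3,5],[6,2],[9,6],[19,0],[24,4],[24,6]]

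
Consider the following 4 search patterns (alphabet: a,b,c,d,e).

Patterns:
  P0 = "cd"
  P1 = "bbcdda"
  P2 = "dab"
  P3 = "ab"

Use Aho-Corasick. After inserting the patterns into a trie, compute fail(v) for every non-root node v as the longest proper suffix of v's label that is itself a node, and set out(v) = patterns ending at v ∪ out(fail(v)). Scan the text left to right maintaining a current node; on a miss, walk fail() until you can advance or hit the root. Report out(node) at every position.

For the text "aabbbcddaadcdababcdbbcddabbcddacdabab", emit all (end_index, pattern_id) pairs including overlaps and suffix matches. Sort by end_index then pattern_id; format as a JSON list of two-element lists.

Construct AC machine:
Trie nodes:
  0='ε' goto a→12 b→3 c→1 d→9
  1='c' goto d→2
  2='cd' goto ·  [P0 ends]
  3='b' goto b→4
  4='bb' goto c→5
  5='bbc' goto d→6
  6='bbcd' goto d→7
  7='bbcdd' goto a→8
  8='bbcdda' goto ·  [P1 ends]
  9='d' goto a→10
  10='da' goto b→11
  11='dab' goto ·  [P2 ends]
  12='a' goto b→13
  13='ab' goto ·  [P3 ends]

Failure links (BFS by depth):
  fail(1) 'c': from fail(0)=0 chase 'c': 0 ⇒ 0;  out=∅∪out(0)=∅
  fail(3) 'b': from fail(0)=0 chase 'b': 0 ⇒ 0;  out=∅∪out(0)=∅
  fail(9) 'd': from fail(0)=0 chase 'd': 0 ⇒ 0;  out=∅∪out(0)=∅
  fail(12) 'a': from fail(0)=0 chase 'a': 0 ⇒ 0;  out=∅∪out(0)=∅
  fail(2) 'cd': from fail(1)=0 chase 'd': 0 ⇒ 9;  out={0}∪out(9)={0}
  fail(4) 'bb': from fail(3)=0 chase 'b': 0 ⇒ 3;  out=∅∪out(3)=∅
  fail(10) 'da': from fail(9)=0 chase 'a': 0 ⇒ 12;  out=∅∪out(12)=∅
  fail(13) 'ab': from fail(12)=0 chase 'b': 0 ⇒ 3;  out={3}∪out(3)={3}
  fail(5) 'bbc': from fail(4)=3 chase 'c': 3→0 ⇒ 1;  out=∅∪out(1)=∅
  fail(11) 'dab': from fail(10)=12 chase 'b': 12 ⇒ 13;  out={2}∪out(13)={2,3}
  fail(6) 'bbcd': from fail(5)=1 chase 'd': 1 ⇒ 2;  out=∅∪out(2)={0}
  fail(7) 'bbcdd': from fail(6)=2 chase 'd': 2→9→0 ⇒ 9;  out=∅∪out(9)=∅
  fail(8) 'bbcdda': from fail(7)=9 chase 'a': 9 ⇒ 10;  out={1}∪out(10)={1}

Text stream:
i=0 'a': node 0→12
i=1 'a': node 12→12 (via fail)
i=2 'b': node 12→13  → match P3@[1:2]
i=3 'b': node 13→4 (via fail)
i=4 'b': node 4→4 (via fail)
i=5 'c': node 4→5
i=6 'd': node 5→6  → match P0@[5:6]
i=7 'd': node 6→7
i=8 'a': node 7→8  → match P1@[3:8]
i=9 'a': node 8→12 (via fail)
i=10 'd': node 12→9 (via fail)
i=11 'c': node 9→1 (via fail)
i=12 'd': node 1→2  → match P0@[11:12]
i=13 'a': node 2→10 (via fail)
i=14 'b': node 10→11  → match P2@[12:14],P3@[13:14]
i=15 'a': node 11→12 (via fail)
i=16 'b': node 12→13  → match P3@[15:16]
i=17 'c': node 13→1 (via fail)
i=18 'd': node 1→2  → match P0@[17:18]
i=19 'b': node 2→3 (via fail)
i=20 'b': node 3→4
i=21 'c': node 4→5
i=22 'd': node 5→6  → match P0@[21:22]
i=23 'd': node 6→7
i=24 'a': node 7→8  → match P1@[19:24]
i=25 'b': node 8→11 (via fail)  → match P2@[23:25],P3@[24:25]
i=26 'b': node 11→4 (via fail)
i=27 'c': node 4→5
i=28 'd': node 5→6  → match P0@[27:28]
i=29 'd': node 6→7
i=30 'a': node 7→8  → match P1@[25:30]
i=31 'c': node 8→1 (via fail)
i=32 'd': node 1→2  → match P0@[31:32]
i=33 'a': node 2→10 (via fail)
i=34 'b': node 10→11  → match P2@[32:34],P3@[33:34]
i=35 'a': node 11→12 (via fail)
i=36 'b': node 12→13  → match P3@[35:36]

Result: [[2,3],[6,0],[8,1],[12,0],[14,2],[14,3],[16,3],[18,0],[22,0],[24,1],[25,2],[25,3],[28,0],[30,1],[32,0],[34,2],[34,3],[36,3]]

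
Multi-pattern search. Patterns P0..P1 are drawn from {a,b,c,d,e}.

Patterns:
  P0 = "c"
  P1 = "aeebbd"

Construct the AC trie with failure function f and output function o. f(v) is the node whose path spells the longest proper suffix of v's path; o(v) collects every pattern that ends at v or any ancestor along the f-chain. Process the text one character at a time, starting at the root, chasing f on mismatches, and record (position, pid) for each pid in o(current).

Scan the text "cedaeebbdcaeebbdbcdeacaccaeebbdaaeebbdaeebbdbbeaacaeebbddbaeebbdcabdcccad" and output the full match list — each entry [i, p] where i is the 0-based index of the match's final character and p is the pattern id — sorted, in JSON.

Build:
Trie nodes:
  n0 'ε': a→2 c→1
  n1 'c': ·  ←P0
  n2 'a': e→3
  n3 'ae': e→4
  n4 'aee': b→5
  n5 'aeeb': b→6
  n6 'aeebb': d→7
  n7 'aeebbd': ·  ←P1

BFS fail/out derivation:
  fail(1) 'c': from fail(0)=0 chase 'c': 0 ⇒ 0;  out={0}∪out(0)={0}
  fail(2) 'a': from fail(0)=0 chase 'a': 0 ⇒ 0;  out=∅∪out(0)=∅
  fail(3) 'ae': from fail(2)=0 chase 'e': 0 ⇒ 0;  out=∅∪out(0)=∅
  fail(4) 'aee': from fail(3)=0 chase 'e': 0 ⇒ 0;  out=∅∪out(0)=∅
  fail(5) 'aeeb': from fail(4)=0 chase 'b': 0 ⇒ 0;  out=∅∪out(0)=∅
  fail(6) 'aeebb': from fail(5)=0 chase 'b': 0 ⇒ 0;  out=∅∪out(0)=∅
  fail(7) 'aeebbd': from fail(6)=0 chase 'd': 0 ⇒ 0;  out={1}∪out(0)={1}

Text stream:
i=0 'c': node 0→1  ** P0@[0:0]
i=1 'e': node 1→0 (fail-walked)
i=2 'd': node 0→0
i=3 'a': node 0→2
i=4 'e': node 2→3
i=5 'e': node 3→4
i=6 'b': node 4→5
i=7 'b': node 5→6
i=8 'd': node 6→7  ** P1@[3:8]
i=9 'c': node 7→1 (fail-walked)  ** P0@[9:9]
i=10 'a': node 1→2 (fail-walked)
i=11 'e': node 2→3
i=12 'e': node 3→4
i=13 'b': node 4→5
i=14 'b': node 5→6
i=15 'd': node 6→7  ** P1@[10:15]
i=16 'b': node 7→0 (fail-walked)
i=17 'c': node 0→1  ** P0@[17:17]
i=18 'd': node 1→0 (fail-walked)
i=19 'e': node 0→0
i=20 'a': node 0→2
i=21 'c': node 2→1 (fail-walked)  ** P0@[21:21]
i=22 'a': node 1→2 (fail-walked)
i=23 'c': node 2→1 (fail-walked)  ** P0@[23:23]
i=24 'c': node 1→1 (fail-walked)  ** P0@[24:24]
i=25 'a': node 1→2 (fail-walked)
i=26 'e': node 2→3
i=27 'e': node 3→4
i=28 'b': node 4→5
i=29 'b': node 5→6
i=30 'd': node 6→7  ** P1@[25:30]
i=31 'a': node 7→2 (fail-walked)
i=32 'a': node 2→2 (fail-walked)
i=33 'e': node 2→3
i=34 'e': node 3→4
i=35 'b': node 4→5
i=36 'b': node 5→6
i=37 'd': node 6→7  ** P1@[32:37]
i=38 'a': node 7→2 (fail-walked)
i=39 'e': node 2→3
i=40 'e': node 3→4
i=41 'b': node 4→5
i=42 'b': node 5→6
i=43 'd': node 6→7  ** P1@[38:43]
i=44 'b': node 7→0 (fail-walked)
i=45 'b': node 0→0
i=46 'e': node 0→0
i=47 'a': node 0→2
i=48 'a': node 2→2 (fail-walked)
i=49 'c': node 2→1 (fail-walked)  ** P0@[49:49]
i=50 'a': node 1→2 (fail-walked)
i=51 'e': node 2→3
i=52 'e': node 3→4
i=53 'b': node 4→5
i=54 'b': node 5→6
i=55 'd': node 6→7  ** P1@[50:55]
i=56 'd': node 7→0 (fail-walked)
i=57 'b': node 0→0
i=58 'a': node 0→2
i=59 'e': node 2→3
i=60 'e': node 3→4
i=61 'b': node 4→5
i=62 'b': node 5→6
i=63 'd': node 6→7  ** P1@[58:63]
i=64 'c': node 7→1 (fail-walked)  ** P0@[64:64]
i=65 'a': node 1→2 (fail-walked)
i=66 'b': node 2→0 (fail-walked)
i=67 'd': node 0→0
i=68 'c': node 0→1  ** P0@[68:68]
i=69 'c': node 1→1 (fail-walked)  ** P0@[69:69]
i=70 'c': node 1→1 (fail-walked)  ** P0@[70:70]
i=71 'a': node 1→2 (fail-walked)
i=72 'd': node 2→0 (fail-walked)

Matches: [[0,0],[8,1],[9,0],[15,1],[17,0],[21,0],[23,0],[24,0],[30,1],[37,1],[43,1],[49,0],[55,1],[63,1],[64,0],[68,0],[69,0],[70,0]]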